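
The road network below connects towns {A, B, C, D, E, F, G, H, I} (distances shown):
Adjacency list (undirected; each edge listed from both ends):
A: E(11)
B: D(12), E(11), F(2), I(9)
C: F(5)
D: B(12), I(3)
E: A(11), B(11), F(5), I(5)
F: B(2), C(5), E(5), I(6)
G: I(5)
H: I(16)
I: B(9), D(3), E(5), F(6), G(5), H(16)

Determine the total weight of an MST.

52

Prim, starting at D.
Step 1: cheapest edge leaving the tree is D-I (3); add I.
Step 2: cheapest edge leaving the tree is E-I (5); add E.
Step 3: cheapest edge leaving the tree is E-F (5); add F.
Step 4: cheapest edge leaving the tree is B-F (2); add B.
Step 5: cheapest edge leaving the tree is C-F (5); add C.
Step 6: cheapest edge leaving the tree is G-I (5); add G.
Step 7: cheapest edge leaving the tree is A-E (11); add A.
Step 8: cheapest edge leaving the tree is H-I (16); add H.
MST edges: D-I, E-I, E-F, B-F, C-F, G-I, A-E, H-I; total weight 3+5+5+2+5+5+11+16 = 52.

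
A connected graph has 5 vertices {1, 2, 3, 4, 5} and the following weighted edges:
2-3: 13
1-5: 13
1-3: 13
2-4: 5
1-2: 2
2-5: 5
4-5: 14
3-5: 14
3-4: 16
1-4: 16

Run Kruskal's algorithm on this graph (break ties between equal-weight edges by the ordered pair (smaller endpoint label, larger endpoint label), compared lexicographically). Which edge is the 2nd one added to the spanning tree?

2-4

Kruskal: consider edges lightest-first.
1-2 (2): add — endpoints in different components.
2-4 (5): add — endpoints in different components.
2-5 (5): add — endpoints in different components.
1-3 (13): add — endpoints in different components.
The 2nd edge added is 2-4.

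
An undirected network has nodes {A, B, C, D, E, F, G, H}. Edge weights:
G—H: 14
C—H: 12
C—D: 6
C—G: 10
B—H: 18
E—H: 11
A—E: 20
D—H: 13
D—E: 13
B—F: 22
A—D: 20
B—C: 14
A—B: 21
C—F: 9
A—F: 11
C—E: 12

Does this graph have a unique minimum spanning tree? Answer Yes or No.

Sort edges by weight, then run Kruskal:
C—D (6): add — endpoints in different components.
C—F (9): add — endpoints in different components.
C—G (10): add — endpoints in different components.
A—F (11): add — endpoints in different components.
E—H (11): add — endpoints in different components.
C—E (12): add — endpoints in different components.
C—H (12): skip — C and H already connected.
D—E (13): skip — D and E already connected.
D—H (13): skip — D and H already connected.
B—C (14): add — endpoints in different components.
Non-tree edge C—H has weight 12, equal to the heaviest edge on its tree cycle — swapping gives another MST of the same weight. Not unique.

No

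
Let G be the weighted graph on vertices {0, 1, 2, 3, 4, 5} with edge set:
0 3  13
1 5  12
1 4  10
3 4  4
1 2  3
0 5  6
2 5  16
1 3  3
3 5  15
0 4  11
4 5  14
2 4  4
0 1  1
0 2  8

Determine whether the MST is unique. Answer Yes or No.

Sort edges by weight, then run Kruskal:
0 1 (1): add — endpoints in different components.
1 2 (3): add — endpoints in different components.
1 3 (3): add — endpoints in different components.
2 4 (4): add — endpoints in different components.
3 4 (4): skip — 3 and 4 already connected.
0 5 (6): add — endpoints in different components.
Non-tree edge 3 4 has weight 4, equal to the heaviest edge on its tree cycle — swapping gives another MST of the same weight. Not unique.

No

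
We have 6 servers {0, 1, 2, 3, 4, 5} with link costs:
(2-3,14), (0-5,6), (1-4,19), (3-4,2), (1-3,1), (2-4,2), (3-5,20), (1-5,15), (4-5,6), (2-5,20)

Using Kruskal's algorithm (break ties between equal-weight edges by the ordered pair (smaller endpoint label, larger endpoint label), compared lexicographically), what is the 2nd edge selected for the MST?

Sort edges by weight, then run Kruskal:
1-3 (1): add — endpoints in different components.
2-4 (2): add — endpoints in different components.
3-4 (2): add — endpoints in different components.
0-5 (6): add — endpoints in different components.
4-5 (6): add — endpoints in different components.
The 2nd edge added is 2-4.

2-4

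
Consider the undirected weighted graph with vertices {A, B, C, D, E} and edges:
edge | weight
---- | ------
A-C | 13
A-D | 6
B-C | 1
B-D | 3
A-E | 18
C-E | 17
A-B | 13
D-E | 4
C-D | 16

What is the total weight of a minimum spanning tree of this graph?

14

Prim, starting at A.
Step 1: cheapest edge leaving the tree is A-D (6); add D.
Step 2: cheapest edge leaving the tree is B-D (3); add B.
Step 3: cheapest edge leaving the tree is B-C (1); add C.
Step 4: cheapest edge leaving the tree is D-E (4); add E.
MST edges: A-D, B-D, B-C, D-E; total weight 6+3+1+4 = 14.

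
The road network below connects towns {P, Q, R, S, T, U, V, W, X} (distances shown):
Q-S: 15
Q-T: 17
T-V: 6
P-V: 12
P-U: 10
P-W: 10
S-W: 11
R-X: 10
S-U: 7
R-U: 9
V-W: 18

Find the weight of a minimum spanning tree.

Kruskal: consider edges lightest-first.
T-V (6): add — endpoints in different components.
S-U (7): add — endpoints in different components.
R-U (9): add — endpoints in different components.
P-U (10): add — endpoints in different components.
P-W (10): add — endpoints in different components.
R-X (10): add — endpoints in different components.
S-W (11): skip — W and S already connected.
P-V (12): add — endpoints in different components.
Q-S (15): add — endpoints in different components.
MST edges: T-V, S-U, R-U, P-U, P-W, R-X, P-V, Q-S; total weight 6+7+9+10+10+10+12+15 = 79.

79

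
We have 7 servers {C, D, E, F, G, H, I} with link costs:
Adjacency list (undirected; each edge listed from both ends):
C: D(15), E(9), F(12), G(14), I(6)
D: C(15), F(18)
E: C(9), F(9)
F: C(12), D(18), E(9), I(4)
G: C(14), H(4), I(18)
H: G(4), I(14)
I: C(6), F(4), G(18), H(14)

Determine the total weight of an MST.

Grow the tree from C using Prim:
Step 1: frontier [C I 6, C E 9, C F 12, C G 14, C D 15] → take C I (6); add I.
Step 2: frontier [C E 9, C F 12, C G 14, C D 15, F I 4, H I 14, G I 18] → take F I (4); add F.
Step 3: frontier [C E 9, C G 14, C D 15, E F 9, D F 18, H I 14, G I 18] → take C E (9); add E.
Step 4: frontier [C G 14, C D 15, D F 18, H I 14, G I 18] → take C G (14); add G.
Step 5: frontier [C D 15, D F 18, G H 4, H I 14] → take G H (4); add H.
Step 6: frontier [C D 15, D F 18] → take C D (15); add D.
MST edges: C I, F I, C E, C G, G H, C D; total weight 6+4+9+14+4+15 = 52.

52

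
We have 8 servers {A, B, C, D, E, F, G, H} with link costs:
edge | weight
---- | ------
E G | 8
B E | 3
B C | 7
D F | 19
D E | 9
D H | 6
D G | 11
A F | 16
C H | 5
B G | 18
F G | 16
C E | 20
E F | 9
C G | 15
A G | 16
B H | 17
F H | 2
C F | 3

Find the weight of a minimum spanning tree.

Kruskal's algorithm — process edges by increasing weight (ties by edge label):
F H (2): add — endpoints in different components.
B E (3): add — endpoints in different components.
C F (3): add — endpoints in different components.
C H (5): skip — C and H already connected.
D H (6): add — endpoints in different components.
B C (7): add — endpoints in different components.
E G (8): add — endpoints in different components.
D E (9): skip — D and E already connected.
E F (9): skip — E and F already connected.
D G (11): skip — D and G already connected.
C G (15): skip — C and G already connected.
A F (16): add — endpoints in different components.
MST edges: F H, B E, C F, D H, B C, E G, A F; total weight 2+3+3+6+7+8+16 = 45.

45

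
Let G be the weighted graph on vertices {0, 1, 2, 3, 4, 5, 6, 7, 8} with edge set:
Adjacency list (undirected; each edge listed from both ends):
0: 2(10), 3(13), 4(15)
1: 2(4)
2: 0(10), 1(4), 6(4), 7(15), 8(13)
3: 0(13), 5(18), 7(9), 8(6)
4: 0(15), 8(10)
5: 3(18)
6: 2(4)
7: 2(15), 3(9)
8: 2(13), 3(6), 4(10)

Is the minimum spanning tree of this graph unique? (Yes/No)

No

Sort edges by weight, then run Kruskal:
1-2 (4): add — endpoints in different components.
2-6 (4): add — endpoints in different components.
3-8 (6): add — endpoints in different components.
3-7 (9): add — endpoints in different components.
0-2 (10): add — endpoints in different components.
4-8 (10): add — endpoints in different components.
0-3 (13): add — endpoints in different components.
2-8 (13): skip — 2 and 8 already connected.
0-4 (15): skip — 0 and 4 already connected.
2-7 (15): skip — 2 and 7 already connected.
3-5 (18): add — endpoints in different components.
Non-tree edge 2-8 has weight 13, equal to the heaviest edge on its tree cycle — swapping gives another MST of the same weight. Not unique.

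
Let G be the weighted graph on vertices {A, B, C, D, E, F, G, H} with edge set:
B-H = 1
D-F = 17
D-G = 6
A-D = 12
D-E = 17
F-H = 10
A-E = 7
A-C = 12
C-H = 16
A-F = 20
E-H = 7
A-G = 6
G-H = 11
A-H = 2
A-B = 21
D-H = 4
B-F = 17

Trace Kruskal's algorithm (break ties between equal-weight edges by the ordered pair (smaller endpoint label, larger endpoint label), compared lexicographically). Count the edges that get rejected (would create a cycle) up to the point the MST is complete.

Kruskal: consider edges lightest-first.
B-H (1): add — endpoints in different components.
A-H (2): add — endpoints in different components.
D-H (4): add — endpoints in different components.
A-G (6): add — endpoints in different components.
D-G (6): skip — D and G already connected.
A-E (7): add — endpoints in different components.
E-H (7): skip — E and H already connected.
F-H (10): add — endpoints in different components.
G-H (11): skip — G and H already connected.
A-C (12): add — endpoints in different components.
Edges rejected before the tree was complete: 3.

3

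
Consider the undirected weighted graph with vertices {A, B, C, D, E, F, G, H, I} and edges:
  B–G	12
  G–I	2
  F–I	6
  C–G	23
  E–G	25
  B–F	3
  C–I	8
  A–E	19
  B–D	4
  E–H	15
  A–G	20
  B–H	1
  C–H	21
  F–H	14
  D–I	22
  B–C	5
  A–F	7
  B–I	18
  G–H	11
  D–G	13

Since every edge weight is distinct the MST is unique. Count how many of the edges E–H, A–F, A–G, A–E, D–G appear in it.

Kruskal: consider edges lightest-first.
B–H (1): add — endpoints in different components.
G–I (2): add — endpoints in different components.
B–F (3): add — endpoints in different components.
B–D (4): add — endpoints in different components.
B–C (5): add — endpoints in different components.
F–I (6): add — endpoints in different components.
A–F (7): add — endpoints in different components.
C–I (8): skip — C and I already connected.
G–H (11): skip — G and H already connected.
B–G (12): skip — B and G already connected.
D–G (13): skip — D and G already connected.
F–H (14): skip — F and H already connected.
E–H (15): add — endpoints in different components.
MST edge set: {B–H, G–I, B–F, B–D, B–C, F–I, A–F, E–H}.
Of the listed edges, {E–H, A–F} are in the MST → 2.

2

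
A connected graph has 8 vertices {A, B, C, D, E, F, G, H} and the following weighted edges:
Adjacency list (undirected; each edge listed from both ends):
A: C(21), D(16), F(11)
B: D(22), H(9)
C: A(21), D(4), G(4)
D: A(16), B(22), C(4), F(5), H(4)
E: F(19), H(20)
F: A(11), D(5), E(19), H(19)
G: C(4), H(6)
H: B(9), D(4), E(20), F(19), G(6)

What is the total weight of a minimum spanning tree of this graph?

56

Kruskal: consider edges lightest-first.
C D (4): add — endpoints in different components.
C G (4): add — endpoints in different components.
D H (4): add — endpoints in different components.
D F (5): add — endpoints in different components.
G H (6): skip — G and H already connected.
B H (9): add — endpoints in different components.
A F (11): add — endpoints in different components.
A D (16): skip — A and D already connected.
E F (19): add — endpoints in different components.
MST edges: C D, C G, D H, D F, B H, A F, E F; total weight 4+4+4+5+9+11+19 = 56.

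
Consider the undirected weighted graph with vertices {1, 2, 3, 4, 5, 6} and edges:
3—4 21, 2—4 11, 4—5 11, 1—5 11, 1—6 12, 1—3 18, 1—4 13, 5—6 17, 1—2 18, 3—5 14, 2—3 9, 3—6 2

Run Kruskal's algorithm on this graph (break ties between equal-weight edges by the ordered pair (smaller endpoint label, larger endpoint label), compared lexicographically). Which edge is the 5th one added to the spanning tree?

Sort edges by weight, then run Kruskal:
3—6 (2): add — endpoints in different components.
2—3 (9): add — endpoints in different components.
1—5 (11): add — endpoints in different components.
2—4 (11): add — endpoints in different components.
4—5 (11): add — endpoints in different components.
The 5th edge added is 4—5.

4-5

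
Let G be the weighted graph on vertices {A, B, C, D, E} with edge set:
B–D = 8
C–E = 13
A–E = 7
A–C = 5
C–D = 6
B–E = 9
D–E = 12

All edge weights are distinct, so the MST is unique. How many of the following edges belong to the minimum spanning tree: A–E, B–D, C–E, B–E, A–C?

Sort edges by weight, then run Kruskal:
A–C (5): add — endpoints in different components.
C–D (6): add — endpoints in different components.
A–E (7): add — endpoints in different components.
B–D (8): add — endpoints in different components.
MST edge set: {A–C, C–D, A–E, B–D}.
Of the listed edges, {A–E, B–D, A–C} are in the MST → 3.

3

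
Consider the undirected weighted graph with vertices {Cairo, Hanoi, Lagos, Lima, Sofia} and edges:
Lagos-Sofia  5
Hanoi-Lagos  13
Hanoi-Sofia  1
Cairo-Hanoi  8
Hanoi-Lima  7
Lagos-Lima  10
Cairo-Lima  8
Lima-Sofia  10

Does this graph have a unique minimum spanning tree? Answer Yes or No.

No

Kruskal: consider edges lightest-first.
Hanoi-Sofia (1): add. Components now {Hanoi,Sofia} {Lagos} {Lima} {Cairo}
Lagos-Sofia (5): add. Components now {Hanoi,Lagos,Sofia} {Lima} {Cairo}
Hanoi-Lima (7): add. Components now {Hanoi,Lagos,Lima,Sofia} {Cairo}
Cairo-Hanoi (8): add. Components now {Cairo,Hanoi,Lagos,Lima,Sofia}
Non-tree edge Cairo-Lima has weight 8, equal to the heaviest edge on its tree cycle — swapping gives another MST of the same weight. Not unique.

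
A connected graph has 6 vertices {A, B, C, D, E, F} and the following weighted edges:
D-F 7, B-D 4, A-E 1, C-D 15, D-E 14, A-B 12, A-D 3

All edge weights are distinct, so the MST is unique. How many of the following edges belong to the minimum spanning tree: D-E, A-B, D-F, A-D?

Kruskal: consider edges lightest-first.
A-E (1): add — endpoints in different components.
A-D (3): add — endpoints in different components.
B-D (4): add — endpoints in different components.
D-F (7): add — endpoints in different components.
A-B (12): skip — A and B already connected.
D-E (14): skip — D and E already connected.
C-D (15): add — endpoints in different components.
MST edge set: {A-E, A-D, B-D, D-F, C-D}.
Of the listed edges, {D-F, A-D} are in the MST → 2.

2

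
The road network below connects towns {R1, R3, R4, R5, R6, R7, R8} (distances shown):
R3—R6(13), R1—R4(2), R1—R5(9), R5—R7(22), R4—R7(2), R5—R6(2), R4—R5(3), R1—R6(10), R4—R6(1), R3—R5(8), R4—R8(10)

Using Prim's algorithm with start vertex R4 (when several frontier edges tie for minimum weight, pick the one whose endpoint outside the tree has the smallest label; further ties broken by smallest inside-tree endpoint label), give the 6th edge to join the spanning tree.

R4-R8

Prim, starting at R4.
Step 1: frontier [R4—R6 1, R1—R4 2, R4—R7 2, R4—R5 3, R4—R8 10] → take R4—R6 (1); add R6.
Step 2: frontier [R1—R4 2, R4—R7 2, R4—R5 3, R4—R8 10, R5—R6 2, R1—R6 10, R3—R6 13] → take R1—R4 (2); add R1.
Step 3: frontier [R1—R5 9, R4—R7 2, R4—R5 3, R4—R8 10, R5—R6 2, R3—R6 13] → take R5—R6 (2); add R5.
Step 4: frontier [R4—R7 2, R4—R8 10, R3—R5 8, R5—R7 22, R3—R6 13] → take R4—R7 (2); add R7.
Step 5: frontier [R4—R8 10, R3—R5 8, R3—R6 13] → take R3—R5 (8); add R3.
Step 6: frontier [R4—R8 10] → take R4—R8 (10); add R8.
The 6th edge added is R4—R8.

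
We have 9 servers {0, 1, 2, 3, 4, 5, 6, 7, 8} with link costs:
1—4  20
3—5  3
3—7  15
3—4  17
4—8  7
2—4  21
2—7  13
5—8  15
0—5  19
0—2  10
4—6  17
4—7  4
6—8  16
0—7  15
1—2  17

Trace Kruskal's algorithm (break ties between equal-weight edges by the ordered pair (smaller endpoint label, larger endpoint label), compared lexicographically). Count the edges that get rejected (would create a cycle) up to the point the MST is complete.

2

Kruskal's algorithm — process edges by increasing weight (ties by edge label):
3—5 (3): add — endpoints in different components.
4—7 (4): add — endpoints in different components.
4—8 (7): add — endpoints in different components.
0—2 (10): add — endpoints in different components.
2—7 (13): add — endpoints in different components.
0—7 (15): skip — 0 and 7 already connected.
3—7 (15): add — endpoints in different components.
5—8 (15): skip — 5 and 8 already connected.
6—8 (16): add — endpoints in different components.
1—2 (17): add — endpoints in different components.
Edges rejected before the tree was complete: 2.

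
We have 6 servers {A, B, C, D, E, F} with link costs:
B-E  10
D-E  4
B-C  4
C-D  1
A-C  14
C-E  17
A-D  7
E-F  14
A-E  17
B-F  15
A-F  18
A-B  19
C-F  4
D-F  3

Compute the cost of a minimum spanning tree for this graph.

19

Sort edges by weight, then run Kruskal:
C-D (1): add. Components now {A} {B} {C,D} {E} {F}
D-F (3): add. Components now {A} {B} {C,D,F} {E}
B-C (4): add. Components now {A} {B,C,D,F} {E}
C-F (4): skip — C and F already connected.
D-E (4): add. Components now {A} {B,C,D,E,F}
A-D (7): add. Components now {A,B,C,D,E,F}
MST edges: C-D, D-F, B-C, D-E, A-D; total weight 1+3+4+4+7 = 19.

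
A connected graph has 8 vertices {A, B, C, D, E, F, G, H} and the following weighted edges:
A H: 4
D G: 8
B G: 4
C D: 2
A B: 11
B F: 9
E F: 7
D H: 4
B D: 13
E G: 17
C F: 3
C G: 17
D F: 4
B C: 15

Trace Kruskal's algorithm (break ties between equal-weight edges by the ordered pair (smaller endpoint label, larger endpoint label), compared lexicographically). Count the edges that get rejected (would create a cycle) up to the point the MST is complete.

Kruskal: consider edges lightest-first.
C D (2): add — endpoints in different components.
C F (3): add — endpoints in different components.
A H (4): add — endpoints in different components.
B G (4): add — endpoints in different components.
D F (4): skip — D and F already connected.
D H (4): add — endpoints in different components.
E F (7): add — endpoints in different components.
D G (8): add — endpoints in different components.
Edges rejected before the tree was complete: 1.

1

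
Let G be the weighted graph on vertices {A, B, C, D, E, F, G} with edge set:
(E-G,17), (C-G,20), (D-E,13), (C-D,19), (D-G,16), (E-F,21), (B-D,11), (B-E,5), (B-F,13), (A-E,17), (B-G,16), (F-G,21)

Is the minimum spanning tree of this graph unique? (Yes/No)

No

Sort edges by weight, then run Kruskal:
B-E (5): add. Components now {A} {B,E} {C} {D} {F} {G}
B-D (11): add. Components now {A} {B,D,E} {C} {F} {G}
B-F (13): add. Components now {A} {B,D,E,F} {C} {G}
D-E (13): skip — D and E already connected.
B-G (16): add. Components now {A} {B,D,E,F,G} {C}
D-G (16): skip — D and G already connected.
A-E (17): add. Components now {A,B,D,E,F,G} {C}
E-G (17): skip — E and G already connected.
C-D (19): add. Components now {A,B,C,D,E,F,G}
Non-tree edge D-G has weight 16, equal to the heaviest edge on its tree cycle — swapping gives another MST of the same weight. Not unique.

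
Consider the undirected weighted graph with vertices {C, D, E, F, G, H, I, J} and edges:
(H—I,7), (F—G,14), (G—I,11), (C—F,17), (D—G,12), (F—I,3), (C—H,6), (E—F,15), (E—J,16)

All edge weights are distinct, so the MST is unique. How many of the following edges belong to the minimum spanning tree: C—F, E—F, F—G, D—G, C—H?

3

Kruskal: consider edges lightest-first.
F—I (3): add — endpoints in different components.
C—H (6): add — endpoints in different components.
H—I (7): add — endpoints in different components.
G—I (11): add — endpoints in different components.
D—G (12): add — endpoints in different components.
F—G (14): skip — F and G already connected.
E—F (15): add — endpoints in different components.
E—J (16): add — endpoints in different components.
MST edge set: {F—I, C—H, H—I, G—I, D—G, E—F, E—J}.
Of the listed edges, {E—F, D—G, C—H} are in the MST → 3.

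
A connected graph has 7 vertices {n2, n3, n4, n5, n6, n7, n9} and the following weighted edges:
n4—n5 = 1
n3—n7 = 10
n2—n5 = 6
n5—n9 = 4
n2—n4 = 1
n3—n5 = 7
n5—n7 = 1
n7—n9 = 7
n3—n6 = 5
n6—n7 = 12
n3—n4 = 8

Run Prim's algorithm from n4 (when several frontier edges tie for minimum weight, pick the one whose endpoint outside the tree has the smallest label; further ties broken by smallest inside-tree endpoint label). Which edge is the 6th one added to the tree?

n3-n6

Prim's algorithm from n4:
Step 1: cheapest edge leaving the tree is n2—n4 (1); add n2.
Step 2: cheapest edge leaving the tree is n4—n5 (1); add n5.
Step 3: cheapest edge leaving the tree is n5—n7 (1); add n7.
Step 4: cheapest edge leaving the tree is n5—n9 (4); add n9.
Step 5: cheapest edge leaving the tree is n3—n5 (7); add n3.
Step 6: cheapest edge leaving the tree is n3—n6 (5); add n6.
The 6th edge added is n3—n6.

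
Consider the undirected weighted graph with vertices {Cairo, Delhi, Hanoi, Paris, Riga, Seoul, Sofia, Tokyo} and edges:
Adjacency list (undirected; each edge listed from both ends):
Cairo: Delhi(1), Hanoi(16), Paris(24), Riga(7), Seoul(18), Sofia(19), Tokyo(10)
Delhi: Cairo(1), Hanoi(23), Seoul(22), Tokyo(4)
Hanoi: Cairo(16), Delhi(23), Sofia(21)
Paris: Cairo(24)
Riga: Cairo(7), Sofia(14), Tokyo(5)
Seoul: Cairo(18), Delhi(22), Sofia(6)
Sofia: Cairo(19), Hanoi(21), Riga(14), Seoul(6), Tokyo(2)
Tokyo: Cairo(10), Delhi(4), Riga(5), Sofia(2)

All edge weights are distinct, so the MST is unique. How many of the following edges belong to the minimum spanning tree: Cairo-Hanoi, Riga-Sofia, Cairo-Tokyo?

Sort edges by weight, then run Kruskal:
Cairo-Delhi (1): add — endpoints in different components.
Sofia-Tokyo (2): add — endpoints in different components.
Delhi-Tokyo (4): add — endpoints in different components.
Riga-Tokyo (5): add — endpoints in different components.
Seoul-Sofia (6): add — endpoints in different components.
Cairo-Riga (7): skip — Cairo and Riga already connected.
Cairo-Tokyo (10): skip — Cairo and Tokyo already connected.
Riga-Sofia (14): skip — Riga and Sofia already connected.
Cairo-Hanoi (16): add — endpoints in different components.
Cairo-Seoul (18): skip — Cairo and Seoul already connected.
Cairo-Sofia (19): skip — Cairo and Sofia already connected.
Hanoi-Sofia (21): skip — Hanoi and Sofia already connected.
Delhi-Seoul (22): skip — Delhi and Seoul already connected.
Delhi-Hanoi (23): skip — Delhi and Hanoi already connected.
Cairo-Paris (24): add — endpoints in different components.
MST edge set: {Cairo-Delhi, Sofia-Tokyo, Delhi-Tokyo, Riga-Tokyo, Seoul-Sofia, Cairo-Hanoi, Cairo-Paris}.
Of the listed edges, {Cairo-Hanoi} are in the MST → 1.

1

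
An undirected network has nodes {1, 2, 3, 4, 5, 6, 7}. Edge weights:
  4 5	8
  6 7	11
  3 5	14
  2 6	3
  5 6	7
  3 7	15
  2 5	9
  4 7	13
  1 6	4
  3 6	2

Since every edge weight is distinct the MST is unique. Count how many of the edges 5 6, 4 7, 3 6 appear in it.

2

Sort edges by weight, then run Kruskal:
3 6 (2): add — endpoints in different components.
2 6 (3): add — endpoints in different components.
1 6 (4): add — endpoints in different components.
5 6 (7): add — endpoints in different components.
4 5 (8): add — endpoints in different components.
2 5 (9): skip — 2 and 5 already connected.
6 7 (11): add — endpoints in different components.
MST edge set: {3 6, 2 6, 1 6, 5 6, 4 5, 6 7}.
Of the listed edges, {5 6, 3 6} are in the MST → 2.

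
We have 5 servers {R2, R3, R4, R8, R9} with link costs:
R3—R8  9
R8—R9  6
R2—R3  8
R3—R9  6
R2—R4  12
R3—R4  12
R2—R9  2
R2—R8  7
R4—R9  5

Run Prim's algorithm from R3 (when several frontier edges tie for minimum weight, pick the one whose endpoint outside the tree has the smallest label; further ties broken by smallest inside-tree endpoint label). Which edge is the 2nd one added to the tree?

Grow the tree from R3 using Prim:
Step 1: frontier [R3—R9 6, R2—R3 8, R3—R8 9, R3—R4 12] → take R3—R9 (6); add R9.
Step 2: frontier [R2—R3 8, R3—R8 9, R3—R4 12, R2—R9 2, R4—R9 5, R8—R9 6] → take R2—R9 (2); add R2.
Step 3: frontier [R2—R8 7, R2—R4 12, R3—R8 9, R3—R4 12, R4—R9 5, R8—R9 6] → take R4—R9 (5); add R4.
Step 4: frontier [R2—R8 7, R3—R8 9, R8—R9 6] → take R8—R9 (6); add R8.
The 2nd edge added is R2—R9.

R2-R9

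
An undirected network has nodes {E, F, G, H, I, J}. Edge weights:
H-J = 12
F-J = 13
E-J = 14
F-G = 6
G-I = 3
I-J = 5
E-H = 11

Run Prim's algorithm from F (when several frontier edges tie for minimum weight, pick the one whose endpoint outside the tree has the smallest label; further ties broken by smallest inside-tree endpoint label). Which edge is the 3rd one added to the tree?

I-J

Grow the tree from F using Prim:
Step 1: cheapest edge leaving the tree is F-G (6); add G.
Step 2: cheapest edge leaving the tree is G-I (3); add I.
Step 3: cheapest edge leaving the tree is I-J (5); add J.
Step 4: cheapest edge leaving the tree is H-J (12); add H.
Step 5: cheapest edge leaving the tree is E-H (11); add E.
The 3rd edge added is I-J.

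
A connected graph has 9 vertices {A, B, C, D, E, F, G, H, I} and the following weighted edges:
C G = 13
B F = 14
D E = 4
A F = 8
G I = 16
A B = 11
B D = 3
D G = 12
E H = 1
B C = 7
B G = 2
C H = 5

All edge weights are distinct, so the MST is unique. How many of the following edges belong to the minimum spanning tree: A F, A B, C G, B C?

Kruskal's algorithm — process edges by increasing weight (ties by edge label):
E H (1): add — endpoints in different components.
B G (2): add — endpoints in different components.
B D (3): add — endpoints in different components.
D E (4): add — endpoints in different components.
C H (5): add — endpoints in different components.
B C (7): skip — B and C already connected.
A F (8): add — endpoints in different components.
A B (11): add — endpoints in different components.
D G (12): skip — D and G already connected.
C G (13): skip — C and G already connected.
B F (14): skip — B and F already connected.
G I (16): add — endpoints in different components.
MST edge set: {E H, B G, B D, D E, C H, A F, A B, G I}.
Of the listed edges, {A F, A B} are in the MST → 2.

2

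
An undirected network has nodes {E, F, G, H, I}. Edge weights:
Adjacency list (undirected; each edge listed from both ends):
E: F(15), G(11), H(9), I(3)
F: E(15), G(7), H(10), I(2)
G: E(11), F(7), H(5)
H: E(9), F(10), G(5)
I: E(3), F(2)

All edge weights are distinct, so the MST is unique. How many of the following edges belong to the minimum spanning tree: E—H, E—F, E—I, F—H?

1

Kruskal's algorithm — process edges by increasing weight (ties by edge label):
F—I (2): add. Components now {E} {F,I} {G} {H}
E—I (3): add. Components now {E,F,I} {G} {H}
G—H (5): add. Components now {E,F,I} {G,H}
F—G (7): add. Components now {E,F,G,H,I}
MST edge set: {F—I, E—I, G—H, F—G}.
Of the listed edges, {E—I} are in the MST → 1.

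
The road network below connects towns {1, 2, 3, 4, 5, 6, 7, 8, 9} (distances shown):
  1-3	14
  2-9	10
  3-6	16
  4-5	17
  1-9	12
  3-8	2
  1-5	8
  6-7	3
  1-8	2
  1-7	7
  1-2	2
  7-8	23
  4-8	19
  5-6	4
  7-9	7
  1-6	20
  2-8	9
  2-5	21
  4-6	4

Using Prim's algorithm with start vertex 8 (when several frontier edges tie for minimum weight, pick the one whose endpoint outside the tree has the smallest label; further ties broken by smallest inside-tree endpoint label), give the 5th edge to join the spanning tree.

6-7

Grow the tree from 8 using Prim:
Step 1: cheapest edge leaving the tree is 1-8 (2); add 1.
Step 2: cheapest edge leaving the tree is 1-2 (2); add 2.
Step 3: cheapest edge leaving the tree is 3-8 (2); add 3.
Step 4: cheapest edge leaving the tree is 1-7 (7); add 7.
Step 5: cheapest edge leaving the tree is 6-7 (3); add 6.
Step 6: cheapest edge leaving the tree is 4-6 (4); add 4.
Step 7: cheapest edge leaving the tree is 5-6 (4); add 5.
Step 8: cheapest edge leaving the tree is 7-9 (7); add 9.
The 5th edge added is 6-7.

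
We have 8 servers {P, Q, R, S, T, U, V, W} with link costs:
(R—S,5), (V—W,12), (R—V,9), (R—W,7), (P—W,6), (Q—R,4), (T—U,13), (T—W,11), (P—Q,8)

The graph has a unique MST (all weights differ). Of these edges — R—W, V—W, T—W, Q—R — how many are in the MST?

3

Sort edges by weight, then run Kruskal:
Q—R (4): add — endpoints in different components.
R—S (5): add — endpoints in different components.
P—W (6): add — endpoints in different components.
R—W (7): add — endpoints in different components.
P—Q (8): skip — P and Q already connected.
R—V (9): add — endpoints in different components.
T—W (11): add — endpoints in different components.
V—W (12): skip — V and W already connected.
T—U (13): add — endpoints in different components.
MST edge set: {Q—R, R—S, P—W, R—W, R—V, T—W, T—U}.
Of the listed edges, {R—W, T—W, Q—R} are in the MST → 3.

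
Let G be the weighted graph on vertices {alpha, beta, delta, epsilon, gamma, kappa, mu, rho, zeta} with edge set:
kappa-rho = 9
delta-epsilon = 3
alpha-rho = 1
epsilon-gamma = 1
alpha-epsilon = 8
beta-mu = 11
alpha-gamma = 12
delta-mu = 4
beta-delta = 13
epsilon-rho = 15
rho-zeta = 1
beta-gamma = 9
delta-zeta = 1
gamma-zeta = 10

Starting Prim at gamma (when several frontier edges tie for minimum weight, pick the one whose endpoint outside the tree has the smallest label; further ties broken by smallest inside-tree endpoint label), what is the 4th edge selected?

rho-zeta

Grow the tree from gamma using Prim:
Step 1: cheapest edge leaving the tree is epsilon-gamma (1); add epsilon.
Step 2: cheapest edge leaving the tree is delta-epsilon (3); add delta.
Step 3: cheapest edge leaving the tree is delta-zeta (1); add zeta.
Step 4: cheapest edge leaving the tree is rho-zeta (1); add rho.
Step 5: cheapest edge leaving the tree is alpha-rho (1); add alpha.
Step 6: cheapest edge leaving the tree is delta-mu (4); add mu.
Step 7: cheapest edge leaving the tree is beta-gamma (9); add beta.
Step 8: cheapest edge leaving the tree is kappa-rho (9); add kappa.
The 4th edge added is rho-zeta.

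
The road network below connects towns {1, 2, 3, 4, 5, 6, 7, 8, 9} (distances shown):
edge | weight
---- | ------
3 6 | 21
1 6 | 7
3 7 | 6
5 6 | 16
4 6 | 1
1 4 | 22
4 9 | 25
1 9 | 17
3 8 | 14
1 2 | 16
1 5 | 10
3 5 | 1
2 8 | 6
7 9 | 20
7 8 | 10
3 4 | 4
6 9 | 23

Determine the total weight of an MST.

Kruskal's algorithm — process edges by increasing weight (ties by edge label):
3 5 (1): add — endpoints in different components.
4 6 (1): add — endpoints in different components.
3 4 (4): add — endpoints in different components.
2 8 (6): add — endpoints in different components.
3 7 (6): add — endpoints in different components.
1 6 (7): add — endpoints in different components.
1 5 (10): skip — 1 and 5 already connected.
7 8 (10): add — endpoints in different components.
3 8 (14): skip — 3 and 8 already connected.
1 2 (16): skip — 1 and 2 already connected.
5 6 (16): skip — 5 and 6 already connected.
1 9 (17): add — endpoints in different components.
MST edges: 3 5, 4 6, 3 4, 2 8, 3 7, 1 6, 7 8, 1 9; total weight 1+1+4+6+6+7+10+17 = 52.

52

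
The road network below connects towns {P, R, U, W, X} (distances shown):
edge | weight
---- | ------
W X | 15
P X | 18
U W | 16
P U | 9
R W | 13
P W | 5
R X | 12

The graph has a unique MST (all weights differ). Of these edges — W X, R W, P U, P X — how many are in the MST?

Kruskal's algorithm — process edges by increasing weight (ties by edge label):
P W (5): add — endpoints in different components.
P U (9): add — endpoints in different components.
R X (12): add — endpoints in different components.
R W (13): add — endpoints in different components.
MST edge set: {P W, P U, R X, R W}.
Of the listed edges, {R W, P U} are in the MST → 2.

2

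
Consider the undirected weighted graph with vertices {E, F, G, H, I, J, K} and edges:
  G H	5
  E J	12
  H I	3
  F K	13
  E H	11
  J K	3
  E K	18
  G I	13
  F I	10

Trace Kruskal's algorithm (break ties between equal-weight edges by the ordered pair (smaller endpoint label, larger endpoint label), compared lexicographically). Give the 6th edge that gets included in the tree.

E-J

Sort edges by weight, then run Kruskal:
H I (3): add. Components now {E} {F} {G} {H,I} {J} {K}
J K (3): add. Components now {E} {F} {G} {H,I} {J,K}
G H (5): add. Components now {E} {F} {G,H,I} {J,K}
F I (10): add. Components now {E} {F,G,H,I} {J,K}
E H (11): add. Components now {E,F,G,H,I} {J,K}
E J (12): add. Components now {E,F,G,H,I,J,K}
The 6th edge added is E J.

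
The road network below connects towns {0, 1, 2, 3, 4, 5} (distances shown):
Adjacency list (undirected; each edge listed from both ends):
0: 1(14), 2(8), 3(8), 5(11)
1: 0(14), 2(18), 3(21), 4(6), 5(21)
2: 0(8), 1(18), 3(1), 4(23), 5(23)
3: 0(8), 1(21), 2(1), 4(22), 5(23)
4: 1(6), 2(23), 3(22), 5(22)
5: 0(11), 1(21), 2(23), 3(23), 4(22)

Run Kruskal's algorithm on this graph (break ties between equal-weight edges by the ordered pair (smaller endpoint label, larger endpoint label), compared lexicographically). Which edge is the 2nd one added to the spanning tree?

1-4

Kruskal's algorithm — process edges by increasing weight (ties by edge label):
2–3 (1): add. Components now {0} {1} {2,3} {4} {5}
1–4 (6): add. Components now {0} {1,4} {2,3} {5}
0–2 (8): add. Components now {0,2,3} {1,4} {5}
0–3 (8): skip — 0 and 3 already connected.
0–5 (11): add. Components now {0,2,3,5} {1,4}
0–1 (14): add. Components now {0,1,2,3,4,5}
The 2nd edge added is 1–4.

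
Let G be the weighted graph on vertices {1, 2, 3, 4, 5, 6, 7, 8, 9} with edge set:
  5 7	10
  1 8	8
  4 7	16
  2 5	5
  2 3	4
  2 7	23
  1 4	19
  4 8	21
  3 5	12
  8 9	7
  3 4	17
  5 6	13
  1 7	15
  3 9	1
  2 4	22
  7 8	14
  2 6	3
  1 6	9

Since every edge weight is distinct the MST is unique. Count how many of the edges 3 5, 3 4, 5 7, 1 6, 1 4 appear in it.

1

Kruskal: consider edges lightest-first.
3 9 (1): add — endpoints in different components.
2 6 (3): add — endpoints in different components.
2 3 (4): add — endpoints in different components.
2 5 (5): add — endpoints in different components.
8 9 (7): add — endpoints in different components.
1 8 (8): add — endpoints in different components.
1 6 (9): skip — 1 and 6 already connected.
5 7 (10): add — endpoints in different components.
3 5 (12): skip — 3 and 5 already connected.
5 6 (13): skip — 5 and 6 already connected.
7 8 (14): skip — 7 and 8 already connected.
1 7 (15): skip — 1 and 7 already connected.
4 7 (16): add — endpoints in different components.
MST edge set: {3 9, 2 6, 2 3, 2 5, 8 9, 1 8, 5 7, 4 7}.
Of the listed edges, {5 7} are in the MST → 1.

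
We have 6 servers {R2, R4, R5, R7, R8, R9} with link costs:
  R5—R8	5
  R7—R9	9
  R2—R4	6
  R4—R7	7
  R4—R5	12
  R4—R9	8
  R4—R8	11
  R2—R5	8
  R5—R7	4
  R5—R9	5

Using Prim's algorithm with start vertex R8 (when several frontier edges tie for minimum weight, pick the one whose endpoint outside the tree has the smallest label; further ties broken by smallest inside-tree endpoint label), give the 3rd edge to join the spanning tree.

R5-R9

Prim's algorithm from R8:
Step 1: frontier [R5—R8 5, R4—R8 11] → take R5—R8 (5); add R5.
Step 2: frontier [R5—R7 4, R5—R9 5, R2—R5 8, R4—R5 12, R4—R8 11] → take R5—R7 (4); add R7.
Step 3: frontier [R5—R9 5, R2—R5 8, R4—R5 12, R4—R7 7, R7—R9 9, R4—R8 11] → take R5—R9 (5); add R9.
Step 4: frontier [R2—R5 8, R4—R5 12, R4—R7 7, R4—R8 11, R4—R9 8] → take R4—R7 (7); add R4.
Step 5: frontier [R2—R4 6, R2—R5 8] → take R2—R4 (6); add R2.
The 3rd edge added is R5—R9.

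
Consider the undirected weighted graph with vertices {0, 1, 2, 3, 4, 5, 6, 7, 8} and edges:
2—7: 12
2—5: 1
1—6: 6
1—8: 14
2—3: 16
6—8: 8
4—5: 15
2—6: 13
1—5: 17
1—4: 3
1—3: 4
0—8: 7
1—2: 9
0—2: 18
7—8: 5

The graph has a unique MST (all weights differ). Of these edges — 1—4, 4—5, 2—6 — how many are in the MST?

1

Kruskal's algorithm — process edges by increasing weight (ties by edge label):
2—5 (1): add — endpoints in different components.
1—4 (3): add — endpoints in different components.
1—3 (4): add — endpoints in different components.
7—8 (5): add — endpoints in different components.
1—6 (6): add — endpoints in different components.
0—8 (7): add — endpoints in different components.
6—8 (8): add — endpoints in different components.
1—2 (9): add — endpoints in different components.
MST edge set: {2—5, 1—4, 1—3, 7—8, 1—6, 0—8, 6—8, 1—2}.
Of the listed edges, {1—4} are in the MST → 1.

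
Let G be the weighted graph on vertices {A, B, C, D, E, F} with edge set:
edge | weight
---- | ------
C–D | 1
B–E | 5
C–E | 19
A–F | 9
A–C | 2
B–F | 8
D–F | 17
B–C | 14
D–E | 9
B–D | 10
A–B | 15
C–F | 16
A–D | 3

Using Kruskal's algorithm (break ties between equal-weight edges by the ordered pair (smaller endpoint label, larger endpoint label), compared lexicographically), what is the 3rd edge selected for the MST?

B-E

Kruskal's algorithm — process edges by increasing weight (ties by edge label):
C–D (1): add — endpoints in different components.
A–C (2): add — endpoints in different components.
A–D (3): skip — A and D already connected.
B–E (5): add — endpoints in different components.
B–F (8): add — endpoints in different components.
A–F (9): add — endpoints in different components.
The 3rd edge added is B–E.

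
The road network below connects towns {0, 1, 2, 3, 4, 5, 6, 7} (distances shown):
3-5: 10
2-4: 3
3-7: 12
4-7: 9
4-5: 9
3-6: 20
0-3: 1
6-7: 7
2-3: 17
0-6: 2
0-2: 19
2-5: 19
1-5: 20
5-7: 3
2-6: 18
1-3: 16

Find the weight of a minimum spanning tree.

Prim, starting at 2.
Step 1: cheapest edge leaving the tree is 2-4 (3); add 4.
Step 2: cheapest edge leaving the tree is 4-5 (9); add 5.
Step 3: cheapest edge leaving the tree is 5-7 (3); add 7.
Step 4: cheapest edge leaving the tree is 6-7 (7); add 6.
Step 5: cheapest edge leaving the tree is 0-6 (2); add 0.
Step 6: cheapest edge leaving the tree is 0-3 (1); add 3.
Step 7: cheapest edge leaving the tree is 1-3 (16); add 1.
MST edges: 2-4, 4-5, 5-7, 6-7, 0-6, 0-3, 1-3; total weight 3+9+3+7+2+1+16 = 41.

41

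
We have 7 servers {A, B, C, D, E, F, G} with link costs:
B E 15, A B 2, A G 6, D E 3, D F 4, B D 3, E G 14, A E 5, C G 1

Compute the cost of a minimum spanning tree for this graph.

Kruskal's algorithm — process edges by increasing weight (ties by edge label):
C G (1): add — endpoints in different components.
A B (2): add — endpoints in different components.
B D (3): add — endpoints in different components.
D E (3): add — endpoints in different components.
D F (4): add — endpoints in different components.
A E (5): skip — A and E already connected.
A G (6): add — endpoints in different components.
MST edges: C G, A B, B D, D E, D F, A G; total weight 1+2+3+3+4+6 = 19.

19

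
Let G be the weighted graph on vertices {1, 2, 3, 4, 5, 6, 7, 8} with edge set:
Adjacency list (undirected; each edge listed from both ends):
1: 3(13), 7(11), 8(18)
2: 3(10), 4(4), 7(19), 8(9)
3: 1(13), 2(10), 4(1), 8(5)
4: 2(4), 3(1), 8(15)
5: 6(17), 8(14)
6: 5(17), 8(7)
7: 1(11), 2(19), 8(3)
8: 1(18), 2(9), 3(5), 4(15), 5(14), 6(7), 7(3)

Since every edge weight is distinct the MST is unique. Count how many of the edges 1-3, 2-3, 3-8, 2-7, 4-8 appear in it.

1

Sort edges by weight, then run Kruskal:
3-4 (1): add — endpoints in different components.
7-8 (3): add — endpoints in different components.
2-4 (4): add — endpoints in different components.
3-8 (5): add — endpoints in different components.
6-8 (7): add — endpoints in different components.
2-8 (9): skip — 2 and 8 already connected.
2-3 (10): skip — 2 and 3 already connected.
1-7 (11): add — endpoints in different components.
1-3 (13): skip — 1 and 3 already connected.
5-8 (14): add — endpoints in different components.
MST edge set: {3-4, 7-8, 2-4, 3-8, 6-8, 1-7, 5-8}.
Of the listed edges, {3-8} are in the MST → 1.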